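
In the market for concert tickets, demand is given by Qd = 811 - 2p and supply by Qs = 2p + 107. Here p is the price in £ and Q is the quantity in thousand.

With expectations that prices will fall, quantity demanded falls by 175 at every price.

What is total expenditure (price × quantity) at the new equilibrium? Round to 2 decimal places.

49130.88

Initially, 811 - 2p = 2p + 107, so 704 = 4p and p = 176, Q = 459.
With the change applied: demand Qd = 636 - 2p, supply Qs = 2p + 107.
New equilibrium: 636 - 2p = 2p + 107 ⇒ 529 = 4p ⇒ p = 132.25, Q = 371.5.
New expenditure = 132.25 × 371.5 = 49130.88.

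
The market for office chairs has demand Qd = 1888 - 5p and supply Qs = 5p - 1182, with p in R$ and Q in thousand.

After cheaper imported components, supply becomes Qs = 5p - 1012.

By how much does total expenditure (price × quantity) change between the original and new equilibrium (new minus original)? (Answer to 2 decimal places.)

+18649.00

Solve the original market: 1888 - 5p = 5p - 1182, hence p = 307 and Q = 353.
With the change applied: demand Qd = 1888 - 5p, supply Qs = 5p - 1012.
New equilibrium: 1888 - 5p = 5p - 1012 ⇒ 2900 = 10p ⇒ p = 290, Q = 438.
Expenditure moves from 307×353 = 108371 to 290×438 = 127020; change = +18649.00.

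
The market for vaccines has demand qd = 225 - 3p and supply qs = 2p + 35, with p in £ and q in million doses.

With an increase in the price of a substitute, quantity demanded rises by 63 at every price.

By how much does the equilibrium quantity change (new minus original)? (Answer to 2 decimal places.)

+25.20

Initially, 225 - 3p = 2p + 35, so 190 = 5p and p = 38, q = 111.
The new curves are qd = 288 - 3p (demand) and qs = 2p + 35 (supply).
Equate the new curves: 288 - 3p = 2p + 35, giving 253 = 5p, p = 50.6, q = 136.2.
Δq = 136.2 − 111 = +25.20.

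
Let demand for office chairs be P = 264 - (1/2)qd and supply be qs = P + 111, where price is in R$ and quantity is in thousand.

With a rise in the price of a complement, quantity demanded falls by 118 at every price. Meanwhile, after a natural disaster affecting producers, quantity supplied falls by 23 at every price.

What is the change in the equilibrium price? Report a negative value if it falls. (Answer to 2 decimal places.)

-31.67

Original equilibrium: 528 - 2P = P + 111 gives 417 = 3P, so P = 139 and q = 250.
The new curves are qd = 410 - 2P (demand) and qs = P + 88 (supply).
Equate the new curves: 410 - 2P = P + 88, giving 322 = 3P, P = 322/3 ≈ 107.3333, q = 586/3 ≈ 195.3333.
ΔP = 107.3333 − 139 = -31.67.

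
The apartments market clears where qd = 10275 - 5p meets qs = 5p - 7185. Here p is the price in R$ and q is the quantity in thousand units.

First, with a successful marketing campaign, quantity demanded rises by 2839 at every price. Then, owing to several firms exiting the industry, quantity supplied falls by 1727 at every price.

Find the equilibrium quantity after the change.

Original equilibrium: 10275 - 5p = 5p - 7185 gives 17460 = 10p, so p = 1746 and q = 1545.
With the change applied: demand qd = 13114 - 5p, supply qs = 5p - 8912.
Equate the new curves: 13114 - 5p = 5p - 8912, giving 22026 = 10p, p = 2202.6, q = 2101.

2101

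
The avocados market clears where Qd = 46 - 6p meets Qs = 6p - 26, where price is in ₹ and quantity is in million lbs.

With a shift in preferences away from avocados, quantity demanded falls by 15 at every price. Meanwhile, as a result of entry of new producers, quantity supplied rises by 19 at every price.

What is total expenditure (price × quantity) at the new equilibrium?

38

Solve the original market: 46 - 6p = 6p - 26, hence p = 6 and Q = 10.
After the shift, demand is Qd = 31 - 6p and supply is Qs = 6p - 7.
New equilibrium: 31 - 6p = 6p - 7 ⇒ 38 = 12p ⇒ p = 19/6 ≈ 3.1667, Q = 12.
New expenditure = 3.1667 × 12 = 38.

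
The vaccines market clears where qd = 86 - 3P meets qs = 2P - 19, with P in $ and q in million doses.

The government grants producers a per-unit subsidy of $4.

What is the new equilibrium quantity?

Solve the original market: 86 - 3P = 2P - 19, hence P = 21 and q = 23.
Since sellers receive the price plus the subsidy, the effective supply curve becomes qs = 2P - 11.
Clearing the new market: 86 - 3P = 2P - 11, so P = 19.4 and q = 27.8.

27.8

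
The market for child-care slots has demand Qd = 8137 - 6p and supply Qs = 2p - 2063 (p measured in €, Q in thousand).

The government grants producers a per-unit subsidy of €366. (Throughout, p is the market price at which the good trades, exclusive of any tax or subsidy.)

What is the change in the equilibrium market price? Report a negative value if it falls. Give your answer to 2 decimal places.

-91.50

Solve the original market: 8137 - 6p = 2p - 2063, hence p = 1275 and Q = 487.
Since sellers receive the price plus the subsidy, the effective supply curve becomes Qs = 2p - 1331.
Clearing the new market: 8137 - 6p = 2p - 1331, so p = 1183.5 and Q = 1036.
Δp = 1183.5 − 1275 = -91.50.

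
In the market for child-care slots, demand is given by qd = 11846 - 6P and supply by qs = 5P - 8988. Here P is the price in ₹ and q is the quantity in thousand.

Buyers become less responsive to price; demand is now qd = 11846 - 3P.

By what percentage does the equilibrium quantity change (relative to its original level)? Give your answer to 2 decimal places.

Original equilibrium: 11846 - 6P = 5P - 8988 gives 20834 = 11P, so P = 1894 and q = 482.
With the change applied: demand qd = 11846 - 3P, supply qs = 5P - 8988.
New equilibrium: 11846 - 3P = 5P - 8988 ⇒ 20834 = 8P ⇒ P = 2604.25, q = 4033.25.
%Δq = (4033.25 − 482) / 482 × 100 = +736.77%.

+736.77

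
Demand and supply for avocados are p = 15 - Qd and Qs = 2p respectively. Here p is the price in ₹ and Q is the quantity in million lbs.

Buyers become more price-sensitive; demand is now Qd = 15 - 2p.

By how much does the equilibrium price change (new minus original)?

Solve the original market: 15 - p = 2p, hence p = 5 and Q = 10.
The new curves are Qd = 15 - 2p (demand) and Qs = 2p (supply).
New equilibrium: 15 - 2p = 2p ⇒ 15 = 4p ⇒ p = 3.75, Q = 7.5.
Δp = 3.75 − 5 = -1.25.

-1.25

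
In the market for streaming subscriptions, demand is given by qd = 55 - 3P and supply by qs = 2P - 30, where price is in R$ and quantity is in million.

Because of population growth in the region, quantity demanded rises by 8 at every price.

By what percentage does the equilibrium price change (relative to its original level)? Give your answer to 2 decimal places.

+9.41

Initially, 55 - 3P = 2P - 30, so 85 = 5P and P = 17, q = 4.
With the change applied: demand qd = 63 - 3P, supply qs = 2P - 30.
New equilibrium: 63 - 3P = 2P - 30 ⇒ 93 = 5P ⇒ P = 18.6, q = 7.2.
%ΔP = (18.6 − 17) / 17 × 100 = +9.41%.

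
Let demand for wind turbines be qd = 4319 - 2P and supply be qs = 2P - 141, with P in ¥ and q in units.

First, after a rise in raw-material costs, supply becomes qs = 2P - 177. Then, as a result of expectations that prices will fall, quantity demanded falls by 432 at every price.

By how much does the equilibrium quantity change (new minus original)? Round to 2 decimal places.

Before the shock: 4319 - 2P = 2P - 141 ⇒ 4460 = 4P ⇒ P = 1115, q = 2089.
The new curves are qd = 3887 - 2P (demand) and qs = 2P - 177 (supply).
Clearing the new market: 3887 - 2P = 2P - 177, so P = 1016 and q = 1855.
Δq = 1855 − 2089 = -234.00.

-234.00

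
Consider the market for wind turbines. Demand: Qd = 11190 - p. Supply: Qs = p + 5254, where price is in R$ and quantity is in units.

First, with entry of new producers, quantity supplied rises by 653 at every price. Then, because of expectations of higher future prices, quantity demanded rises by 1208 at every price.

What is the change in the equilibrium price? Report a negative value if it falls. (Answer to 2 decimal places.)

Initially, 11190 - p = p + 5254, so 5936 = 2p and p = 2968, Q = 8222.
With the change applied: demand Qd = 12398 - p, supply Qs = p + 5907.
New equilibrium: 12398 - p = p + 5907 ⇒ 6491 = 2p ⇒ p = 3245.5, Q = 9152.5.
Δp = 3245.5 − 2968 = +277.50.

+277.50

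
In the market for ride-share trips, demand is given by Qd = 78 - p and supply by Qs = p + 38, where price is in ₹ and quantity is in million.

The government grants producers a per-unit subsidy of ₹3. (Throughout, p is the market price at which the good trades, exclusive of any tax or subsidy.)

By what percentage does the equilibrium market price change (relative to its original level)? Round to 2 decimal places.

-7.50

Original equilibrium: 78 - p = p + 38 gives 40 = 2p, so p = 20 and Q = 58.
Since sellers receive the price plus the subsidy, the effective supply curve becomes Qs = p + 41.
Setting them equal: 78 - p = p + 41 → 37 = 2p, so p = 18.5 and Q = 59.5.
%Δp = (18.5 − 20) / 20 × 100 = -7.50%.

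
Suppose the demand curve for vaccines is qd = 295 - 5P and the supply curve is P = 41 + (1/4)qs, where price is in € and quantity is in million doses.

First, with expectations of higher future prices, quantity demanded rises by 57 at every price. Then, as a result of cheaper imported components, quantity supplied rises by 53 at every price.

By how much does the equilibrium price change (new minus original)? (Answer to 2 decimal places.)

+0.44

Solve the original market: 295 - 5P = 4P - 164, hence P = 51 and q = 40.
With the change applied: demand qd = 352 - 5P, supply qs = 4P - 111.
New equilibrium: 352 - 5P = 4P - 111 ⇒ 463 = 9P ⇒ P = 463/9 ≈ 51.4444, q = 853/9 ≈ 94.7778.
ΔP = 51.4444 − 51 = +0.44.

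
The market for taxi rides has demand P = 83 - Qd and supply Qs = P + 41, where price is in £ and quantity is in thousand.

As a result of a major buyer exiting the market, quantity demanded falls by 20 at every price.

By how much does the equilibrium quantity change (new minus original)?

Before the shock: 83 - P = P + 41 ⇒ 42 = 2P ⇒ P = 21, Q = 62.
The new curves are Qd = 63 - P (demand) and Qs = P + 41 (supply).
Equate the new curves: 63 - P = P + 41, giving 22 = 2P, P = 11, Q = 52.
ΔQ = 52 − 62 = -10.

-10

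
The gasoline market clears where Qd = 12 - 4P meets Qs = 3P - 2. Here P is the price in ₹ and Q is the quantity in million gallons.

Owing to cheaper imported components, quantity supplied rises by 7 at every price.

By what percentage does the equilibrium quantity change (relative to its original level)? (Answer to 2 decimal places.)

+100.00

Initially, 12 - 4P = 3P - 2, so 14 = 7P and P = 2, Q = 4.
After the shift, demand is Qd = 12 - 4P and supply is Qs = 3P + 5.
Clearing the new market: 12 - 4P = 3P + 5, so P = 1 and Q = 8.
%ΔQ = (8 − 4) / 4 × 100 = +100.00%.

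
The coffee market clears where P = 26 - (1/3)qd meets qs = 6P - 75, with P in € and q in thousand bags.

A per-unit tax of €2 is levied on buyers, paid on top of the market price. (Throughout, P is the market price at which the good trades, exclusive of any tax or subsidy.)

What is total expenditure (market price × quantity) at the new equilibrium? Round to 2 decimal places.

375.67

Solve the original market: 78 - 3P = 6P - 75, hence P = 17 and q = 27.
Since buyers pay the price plus the tax, the effective demand curve becomes qd = 72 - 3P.
Setting them equal: 72 - 3P = 6P - 75 → 147 = 9P, so P = 49/3 ≈ 16.3333 and q = 23.
New expenditure = 16.3333 × 23 = 375.67.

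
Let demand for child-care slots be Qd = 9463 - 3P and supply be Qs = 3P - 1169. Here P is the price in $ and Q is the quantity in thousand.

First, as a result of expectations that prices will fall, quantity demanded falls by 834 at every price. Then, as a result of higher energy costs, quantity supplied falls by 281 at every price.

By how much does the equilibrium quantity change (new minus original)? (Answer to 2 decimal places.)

-557.50

Before the shock: 9463 - 3P = 3P - 1169 ⇒ 10632 = 6P ⇒ P = 1772, Q = 4147.
With the change applied: demand Qd = 8629 - 3P, supply Qs = 3P - 1450.
Setting them equal: 8629 - 3P = 3P - 1450 → 10079 = 6P, so P = 10079/6 ≈ 1679.8333 and Q = 3589.5.
ΔQ = 3589.5 − 4147 = -557.50.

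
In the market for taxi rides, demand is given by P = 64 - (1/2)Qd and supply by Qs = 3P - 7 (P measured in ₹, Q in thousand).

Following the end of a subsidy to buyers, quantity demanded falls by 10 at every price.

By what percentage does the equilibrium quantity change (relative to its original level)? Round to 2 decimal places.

Initially, 128 - 2P = 3P - 7, so 135 = 5P and P = 27, Q = 74.
With the change applied: demand Qd = 118 - 2P, supply Qs = 3P - 7.
New equilibrium: 118 - 2P = 3P - 7 ⇒ 125 = 5P ⇒ P = 25, Q = 68.
%ΔQ = (68 − 74) / 74 × 100 = -8.11%.

-8.11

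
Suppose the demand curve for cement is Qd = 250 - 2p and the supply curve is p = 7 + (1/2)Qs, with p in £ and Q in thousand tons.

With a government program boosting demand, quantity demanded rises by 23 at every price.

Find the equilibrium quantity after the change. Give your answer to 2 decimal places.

129.50

Before the shock: 250 - 2p = 2p - 14 ⇒ 264 = 4p ⇒ p = 66, Q = 118.
After the shift, demand is Qd = 273 - 2p and supply is Qs = 2p - 14.
Clearing the new market: 273 - 2p = 2p - 14, so p = 71.75 and Q = 129.5.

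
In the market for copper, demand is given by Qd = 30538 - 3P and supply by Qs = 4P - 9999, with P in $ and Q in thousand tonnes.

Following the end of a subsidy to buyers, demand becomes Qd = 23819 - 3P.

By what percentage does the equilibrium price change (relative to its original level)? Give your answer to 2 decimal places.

Before the shock: 30538 - 3P = 4P - 9999 ⇒ 40537 = 7P ⇒ P = 5791, Q = 13165.
The shock moves the curves to Qd = 23819 - 3P and Qs = 4P - 9999.
Clearing the new market: 23819 - 3P = 4P - 9999, so P = 33818/7 ≈ 4831.1429 and Q = 65279/7 ≈ 9325.5714.
%ΔP = (4831.1429 − 5791) / 5791 × 100 = -16.57%.

-16.57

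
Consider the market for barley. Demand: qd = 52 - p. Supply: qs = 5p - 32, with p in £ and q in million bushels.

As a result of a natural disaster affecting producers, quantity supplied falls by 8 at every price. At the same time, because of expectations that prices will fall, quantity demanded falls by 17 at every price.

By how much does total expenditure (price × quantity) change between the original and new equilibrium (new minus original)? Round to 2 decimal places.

-250.75

Solve the original market: 52 - p = 5p - 32, hence p = 14 and q = 38.
With the change applied: demand qd = 35 - p, supply qs = 5p - 40.
Clearing the new market: 35 - p = 5p - 40, so p = 12.5 and q = 22.5.
Expenditure moves from 14×38 = 532 to 12.5×22.5 = 281.25; change = -250.75.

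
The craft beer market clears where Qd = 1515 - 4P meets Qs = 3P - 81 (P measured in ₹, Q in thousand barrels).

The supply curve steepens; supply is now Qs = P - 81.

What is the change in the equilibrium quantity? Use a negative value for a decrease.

-364.8

Original equilibrium: 1515 - 4P = 3P - 81 gives 1596 = 7P, so P = 228 and Q = 603.
After the shift, demand is Qd = 1515 - 4P and supply is Qs = P - 81.
Clearing the new market: 1515 - 4P = P - 81, so P = 319.2 and Q = 238.2.
ΔQ = 238.2 − 603 = -364.8.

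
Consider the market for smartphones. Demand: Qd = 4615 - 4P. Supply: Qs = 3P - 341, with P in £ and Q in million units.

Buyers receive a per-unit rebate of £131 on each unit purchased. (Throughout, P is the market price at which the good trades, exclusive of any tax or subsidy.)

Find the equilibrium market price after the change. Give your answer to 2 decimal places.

Before the shock: 4615 - 4P = 3P - 341 ⇒ 4956 = 7P ⇒ P = 708, Q = 1783.
Since buyers' out-of-pocket price is the market price minus the rebate, the effective demand curve becomes Qd = 5139 - 4P.
New equilibrium: 5139 - 4P = 3P - 341 ⇒ 5480 = 7P ⇒ P = 5480/7 ≈ 782.8571, Q = 14053/7 ≈ 2007.5714.

782.86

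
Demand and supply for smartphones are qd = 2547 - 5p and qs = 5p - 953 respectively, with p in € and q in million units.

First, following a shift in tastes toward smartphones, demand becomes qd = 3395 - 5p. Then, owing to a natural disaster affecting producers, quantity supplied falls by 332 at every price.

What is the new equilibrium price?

468

Original equilibrium: 2547 - 5p = 5p - 953 gives 3500 = 10p, so p = 350 and q = 797.
The shock moves the curves to qd = 3395 - 5p and qs = 5p - 1285.
Equate the new curves: 3395 - 5p = 5p - 1285, giving 4680 = 10p, p = 468, q = 1055.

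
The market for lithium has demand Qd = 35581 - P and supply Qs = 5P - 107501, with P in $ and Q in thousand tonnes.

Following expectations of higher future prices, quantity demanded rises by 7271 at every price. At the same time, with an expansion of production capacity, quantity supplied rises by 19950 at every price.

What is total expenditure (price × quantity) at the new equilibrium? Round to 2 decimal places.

458978714.64

Before the shock: 35581 - P = 5P - 107501 ⇒ 143082 = 6P ⇒ P = 23847, Q = 11734.
The new curves are Qd = 42852 - P (demand) and Qs = 5P - 87551 (supply).
Setting them equal: 42852 - P = 5P - 87551 → 130403 = 6P, so P = 130403/6 ≈ 21733.8333 and Q = 126709/6 ≈ 21118.1667.
New expenditure = 21733.8333 × 21118.1667 = 458978714.64.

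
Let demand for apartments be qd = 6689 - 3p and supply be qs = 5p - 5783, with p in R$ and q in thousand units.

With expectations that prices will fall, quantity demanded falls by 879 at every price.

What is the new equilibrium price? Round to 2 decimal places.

Solve the original market: 6689 - 3p = 5p - 5783, hence p = 1559 and q = 2012.
With the change applied: demand qd = 5810 - 3p, supply qs = 5p - 5783.
New equilibrium: 5810 - 3p = 5p - 5783 ⇒ 11593 = 8p ⇒ p = 1449.125, q = 1462.625.

1449.13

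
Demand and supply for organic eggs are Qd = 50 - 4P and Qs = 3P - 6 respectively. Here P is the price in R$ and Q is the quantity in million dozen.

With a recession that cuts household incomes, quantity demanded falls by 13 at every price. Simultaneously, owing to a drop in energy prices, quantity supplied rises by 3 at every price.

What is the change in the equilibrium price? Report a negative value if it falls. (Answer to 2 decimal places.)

-2.29

Initially, 50 - 4P = 3P - 6, so 56 = 7P and P = 8, Q = 18.
The new curves are Qd = 37 - 4P (demand) and Qs = 3P - 3 (supply).
Equate the new curves: 37 - 4P = 3P - 3, giving 40 = 7P, P = 40/7 ≈ 5.7143, Q = 99/7 ≈ 14.1429.
ΔP = 5.7143 − 8 = -2.29.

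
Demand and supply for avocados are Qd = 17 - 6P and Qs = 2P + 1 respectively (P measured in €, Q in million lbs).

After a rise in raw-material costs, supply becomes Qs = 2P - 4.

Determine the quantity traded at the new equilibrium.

1.25

Solve the original market: 17 - 6P = 2P + 1, hence P = 2 and Q = 5.
The shock moves the curves to Qd = 17 - 6P and Qs = 2P - 4.
Clearing the new market: 17 - 6P = 2P - 4, so P = 2.625 and Q = 1.25.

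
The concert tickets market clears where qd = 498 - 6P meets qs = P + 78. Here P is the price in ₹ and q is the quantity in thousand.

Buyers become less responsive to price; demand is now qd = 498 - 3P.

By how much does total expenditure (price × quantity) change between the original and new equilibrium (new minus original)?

+10935

Solve the original market: 498 - 6P = P + 78, hence P = 60 and q = 138.
After the shift, demand is qd = 498 - 3P and supply is qs = P + 78.
Clearing the new market: 498 - 3P = P + 78, so P = 105 and q = 183.
Expenditure moves from 60×138 = 8280 to 105×183 = 19215; change = +10935.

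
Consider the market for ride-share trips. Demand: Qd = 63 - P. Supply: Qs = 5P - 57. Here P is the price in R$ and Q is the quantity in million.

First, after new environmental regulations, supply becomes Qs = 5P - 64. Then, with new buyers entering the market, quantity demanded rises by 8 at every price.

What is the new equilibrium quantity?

48.5

Initially, 63 - P = 5P - 57, so 120 = 6P and P = 20, Q = 43.
The new curves are Qd = 71 - P (demand) and Qs = 5P - 64 (supply).
Equate the new curves: 71 - P = 5P - 64, giving 135 = 6P, P = 22.5, Q = 48.5.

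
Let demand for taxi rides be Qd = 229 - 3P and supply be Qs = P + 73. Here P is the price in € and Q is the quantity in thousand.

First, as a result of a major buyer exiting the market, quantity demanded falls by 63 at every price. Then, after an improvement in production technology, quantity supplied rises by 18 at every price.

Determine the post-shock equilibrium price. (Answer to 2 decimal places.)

Original equilibrium: 229 - 3P = P + 73 gives 156 = 4P, so P = 39 and Q = 112.
The new curves are Qd = 166 - 3P (demand) and Qs = P + 91 (supply).
Equate the new curves: 166 - 3P = P + 91, giving 75 = 4P, P = 18.75, Q = 109.75.

18.75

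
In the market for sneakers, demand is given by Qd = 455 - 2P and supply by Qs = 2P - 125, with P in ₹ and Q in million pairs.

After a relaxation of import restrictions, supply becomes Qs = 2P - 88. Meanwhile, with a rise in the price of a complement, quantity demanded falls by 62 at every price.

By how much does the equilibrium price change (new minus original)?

-24.75

Before the shock: 455 - 2P = 2P - 125 ⇒ 580 = 4P ⇒ P = 145, Q = 165.
The shock moves the curves to Qd = 393 - 2P and Qs = 2P - 88.
Setting them equal: 393 - 2P = 2P - 88 → 481 = 4P, so P = 120.25 and Q = 152.5.
ΔP = 120.25 − 145 = -24.75.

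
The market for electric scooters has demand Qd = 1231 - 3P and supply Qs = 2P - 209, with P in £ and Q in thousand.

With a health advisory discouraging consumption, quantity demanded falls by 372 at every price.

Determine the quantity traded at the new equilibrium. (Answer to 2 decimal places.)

Initially, 1231 - 3P = 2P - 209, so 1440 = 5P and P = 288, Q = 367.
With the change applied: demand Qd = 859 - 3P, supply Qs = 2P - 209.
Setting them equal: 859 - 3P = 2P - 209 → 1068 = 5P, so P = 213.6 and Q = 218.2.

218.20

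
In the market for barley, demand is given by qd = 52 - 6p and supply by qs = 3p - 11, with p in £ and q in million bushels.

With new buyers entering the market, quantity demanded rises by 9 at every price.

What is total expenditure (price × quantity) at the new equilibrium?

Before the shock: 52 - 6p = 3p - 11 ⇒ 63 = 9p ⇒ p = 7, q = 10.
With the change applied: demand qd = 61 - 6p, supply qs = 3p - 11.
Equate the new curves: 61 - 6p = 3p - 11, giving 72 = 9p, p = 8, q = 13.
New expenditure = 8 × 13 = 104.

104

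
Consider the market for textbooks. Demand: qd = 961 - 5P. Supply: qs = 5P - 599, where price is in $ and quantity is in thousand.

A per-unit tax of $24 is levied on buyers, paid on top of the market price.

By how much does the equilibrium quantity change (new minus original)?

-60

Solve the original market: 961 - 5P = 5P - 599, hence P = 156 and q = 181.
Since buyers pay the price plus the tax, the effective demand curve becomes qd = 841 - 5P.
Equate the new curves: 841 - 5P = 5P - 599, giving 1440 = 10P, P = 144, q = 121.
Δq = 121 − 181 = -60.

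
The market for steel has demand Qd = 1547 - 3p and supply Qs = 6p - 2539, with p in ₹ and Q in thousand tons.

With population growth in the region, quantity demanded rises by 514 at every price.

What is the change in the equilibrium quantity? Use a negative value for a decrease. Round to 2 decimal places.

+342.67

Before the shock: 1547 - 3p = 6p - 2539 ⇒ 4086 = 9p ⇒ p = 454, Q = 185.
With the change applied: demand Qd = 2061 - 3p, supply Qs = 6p - 2539.
Setting them equal: 2061 - 3p = 6p - 2539 → 4600 = 9p, so p = 4600/9 ≈ 511.1111 and Q = 1583/3 ≈ 527.6667.
ΔQ = 527.6667 − 185 = +342.67.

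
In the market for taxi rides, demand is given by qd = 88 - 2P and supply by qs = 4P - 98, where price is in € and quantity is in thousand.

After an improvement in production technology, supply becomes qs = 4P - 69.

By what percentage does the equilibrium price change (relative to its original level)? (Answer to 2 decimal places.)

-15.59

Solve the original market: 88 - 2P = 4P - 98, hence P = 31 and q = 26.
With the change applied: demand qd = 88 - 2P, supply qs = 4P - 69.
New equilibrium: 88 - 2P = 4P - 69 ⇒ 157 = 6P ⇒ P = 157/6 ≈ 26.1667, q = 107/3 ≈ 35.6667.
%ΔP = (26.1667 − 31) / 31 × 100 = -15.59%.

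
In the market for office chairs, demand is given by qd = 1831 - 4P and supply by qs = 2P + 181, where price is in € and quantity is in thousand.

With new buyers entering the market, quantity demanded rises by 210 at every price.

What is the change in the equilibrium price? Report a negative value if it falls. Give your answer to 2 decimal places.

Solve the original market: 1831 - 4P = 2P + 181, hence P = 275 and q = 731.
The new curves are qd = 2041 - 4P (demand) and qs = 2P + 181 (supply).
Equate the new curves: 2041 - 4P = 2P + 181, giving 1860 = 6P, P = 310, q = 801.
ΔP = 310 − 275 = +35.00.

+35.00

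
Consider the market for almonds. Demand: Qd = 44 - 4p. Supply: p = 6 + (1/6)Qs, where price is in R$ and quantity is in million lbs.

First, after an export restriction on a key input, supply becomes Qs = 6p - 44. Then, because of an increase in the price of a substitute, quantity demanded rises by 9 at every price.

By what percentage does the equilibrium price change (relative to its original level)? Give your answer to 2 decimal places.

Solve the original market: 44 - 4p = 6p - 36, hence p = 8 and Q = 12.
The shock moves the curves to Qd = 53 - 4p and Qs = 6p - 44.
Clearing the new market: 53 - 4p = 6p - 44, so p = 9.7 and Q = 14.2.
%Δp = (9.7 − 8) / 8 × 100 = +21.25%.

+21.25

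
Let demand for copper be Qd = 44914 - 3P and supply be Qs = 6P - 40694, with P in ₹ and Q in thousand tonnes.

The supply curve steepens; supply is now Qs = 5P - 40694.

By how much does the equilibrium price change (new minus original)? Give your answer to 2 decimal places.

+1189.00

Solve the original market: 44914 - 3P = 6P - 40694, hence P = 9512 and Q = 16378.
With the change applied: demand Qd = 44914 - 3P, supply Qs = 5P - 40694.
New equilibrium: 44914 - 3P = 5P - 40694 ⇒ 85608 = 8P ⇒ P = 10701, Q = 12811.
ΔP = 10701 − 9512 = +1189.00.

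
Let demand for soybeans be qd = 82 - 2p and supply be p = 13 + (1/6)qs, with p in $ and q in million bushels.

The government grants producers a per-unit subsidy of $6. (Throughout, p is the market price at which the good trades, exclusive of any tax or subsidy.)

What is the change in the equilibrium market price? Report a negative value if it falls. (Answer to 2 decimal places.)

-4.50

Original equilibrium: 82 - 2p = 6p - 78 gives 160 = 8p, so p = 20 and q = 42.
Since sellers receive the price plus the subsidy, the effective supply curve becomes qs = 6p - 42.
Equate the new curves: 82 - 2p = 6p - 42, giving 124 = 8p, p = 15.5, q = 51.
Δp = 15.5 − 20 = -4.50.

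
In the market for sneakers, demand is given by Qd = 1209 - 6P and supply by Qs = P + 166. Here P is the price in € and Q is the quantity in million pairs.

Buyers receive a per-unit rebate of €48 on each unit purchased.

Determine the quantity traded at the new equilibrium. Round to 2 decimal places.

356.14

Solve the original market: 1209 - 6P = P + 166, hence P = 149 and Q = 315.
Since buyers' out-of-pocket price is the market price minus the rebate, the effective demand curve becomes Qd = 1497 - 6P.
New equilibrium: 1497 - 6P = P + 166 ⇒ 1331 = 7P ⇒ P = 1331/7 ≈ 190.1429, Q = 2493/7 ≈ 356.1429.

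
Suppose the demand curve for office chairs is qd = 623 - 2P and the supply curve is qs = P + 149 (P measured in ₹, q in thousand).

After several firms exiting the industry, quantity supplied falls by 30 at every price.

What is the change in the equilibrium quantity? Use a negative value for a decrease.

Initially, 623 - 2P = P + 149, so 474 = 3P and P = 158, q = 307.
After the shift, demand is qd = 623 - 2P and supply is qs = P + 119.
Setting them equal: 623 - 2P = P + 119 → 504 = 3P, so P = 168 and q = 287.
Δq = 287 − 307 = -20.

-20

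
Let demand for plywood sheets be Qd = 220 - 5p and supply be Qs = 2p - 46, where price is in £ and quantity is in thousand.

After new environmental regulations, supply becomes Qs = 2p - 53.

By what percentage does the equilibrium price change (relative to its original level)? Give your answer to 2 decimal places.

+2.63

Before the shock: 220 - 5p = 2p - 46 ⇒ 266 = 7p ⇒ p = 38, Q = 30.
After the shift, demand is Qd = 220 - 5p and supply is Qs = 2p - 53.
Equate the new curves: 220 - 5p = 2p - 53, giving 273 = 7p, p = 39, Q = 25.
%Δp = (39 − 38) / 38 × 100 = +2.63%.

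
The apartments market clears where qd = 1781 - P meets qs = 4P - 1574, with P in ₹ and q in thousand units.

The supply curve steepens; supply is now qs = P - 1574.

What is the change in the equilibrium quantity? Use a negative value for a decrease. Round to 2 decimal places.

Before the shock: 1781 - P = 4P - 1574 ⇒ 3355 = 5P ⇒ P = 671, q = 1110.
After the shift, demand is qd = 1781 - P and supply is qs = P - 1574.
Equate the new curves: 1781 - P = P - 1574, giving 3355 = 2P, P = 1677.5, q = 103.5.
Δq = 103.5 − 1110 = -1006.50.

-1006.50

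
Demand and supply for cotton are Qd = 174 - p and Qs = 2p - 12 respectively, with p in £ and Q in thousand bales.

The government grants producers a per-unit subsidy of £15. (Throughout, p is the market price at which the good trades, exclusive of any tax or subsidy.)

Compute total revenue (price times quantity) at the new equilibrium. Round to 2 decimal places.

6344.00

Initially, 174 - p = 2p - 12, so 186 = 3p and p = 62, Q = 112.
Since sellers receive the price plus the subsidy, the effective supply curve becomes Qs = 2p + 18.
Equate the new curves: 174 - p = 2p + 18, giving 156 = 3p, p = 52, Q = 122.
New expenditure = 52 × 122 = 6344.00.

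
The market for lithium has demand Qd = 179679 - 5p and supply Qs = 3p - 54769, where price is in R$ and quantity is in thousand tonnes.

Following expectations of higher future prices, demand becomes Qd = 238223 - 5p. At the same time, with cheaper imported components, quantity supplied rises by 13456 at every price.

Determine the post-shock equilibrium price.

Solve the original market: 179679 - 5p = 3p - 54769, hence p = 29306 and Q = 33149.
After the shift, demand is Qd = 238223 - 5p and supply is Qs = 3p - 41313.
Setting them equal: 238223 - 5p = 3p - 41313 → 279536 = 8p, so p = 34942 and Q = 63513.

34942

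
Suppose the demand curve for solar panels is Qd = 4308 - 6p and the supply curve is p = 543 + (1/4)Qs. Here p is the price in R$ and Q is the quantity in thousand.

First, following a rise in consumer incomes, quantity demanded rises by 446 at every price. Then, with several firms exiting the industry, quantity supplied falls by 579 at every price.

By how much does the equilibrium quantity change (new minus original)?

Before the shock: 4308 - 6p = 4p - 2172 ⇒ 6480 = 10p ⇒ p = 648, Q = 420.
The shock moves the curves to Qd = 4754 - 6p and Qs = 4p - 2751.
New equilibrium: 4754 - 6p = 4p - 2751 ⇒ 7505 = 10p ⇒ p = 750.5, Q = 251.
ΔQ = 251 − 420 = -169.

-169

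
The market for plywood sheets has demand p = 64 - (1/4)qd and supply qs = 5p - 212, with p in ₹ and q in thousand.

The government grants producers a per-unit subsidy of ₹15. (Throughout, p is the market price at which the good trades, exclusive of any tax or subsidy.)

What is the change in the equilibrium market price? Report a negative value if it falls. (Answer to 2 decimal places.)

-8.33

Before the shock: 256 - 4p = 5p - 212 ⇒ 468 = 9p ⇒ p = 52, q = 48.
Since sellers receive the price plus the subsidy, the effective supply curve becomes qs = 5p - 137.
New equilibrium: 256 - 4p = 5p - 137 ⇒ 393 = 9p ⇒ p = 131/3 ≈ 43.6667, q = 244/3 ≈ 81.3333.
Δp = 43.6667 − 52 = -8.33.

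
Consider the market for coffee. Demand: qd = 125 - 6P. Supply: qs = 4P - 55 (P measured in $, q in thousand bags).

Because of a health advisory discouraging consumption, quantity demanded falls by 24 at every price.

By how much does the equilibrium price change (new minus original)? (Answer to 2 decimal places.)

-2.40

Initially, 125 - 6P = 4P - 55, so 180 = 10P and P = 18, q = 17.
The new curves are qd = 101 - 6P (demand) and qs = 4P - 55 (supply).
Equate the new curves: 101 - 6P = 4P - 55, giving 156 = 10P, P = 15.6, q = 7.4.
ΔP = 15.6 − 18 = -2.40.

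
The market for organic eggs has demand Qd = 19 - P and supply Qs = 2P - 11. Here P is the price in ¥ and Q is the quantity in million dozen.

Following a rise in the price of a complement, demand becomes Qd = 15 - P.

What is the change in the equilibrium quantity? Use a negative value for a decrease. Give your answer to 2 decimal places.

-2.67

Before the shock: 19 - P = 2P - 11 ⇒ 30 = 3P ⇒ P = 10, Q = 9.
The shock moves the curves to Qd = 15 - P and Qs = 2P - 11.
New equilibrium: 15 - P = 2P - 11 ⇒ 26 = 3P ⇒ P = 26/3 ≈ 8.6667, Q = 19/3 ≈ 6.3333.
ΔQ = 6.3333 − 9 = -2.67.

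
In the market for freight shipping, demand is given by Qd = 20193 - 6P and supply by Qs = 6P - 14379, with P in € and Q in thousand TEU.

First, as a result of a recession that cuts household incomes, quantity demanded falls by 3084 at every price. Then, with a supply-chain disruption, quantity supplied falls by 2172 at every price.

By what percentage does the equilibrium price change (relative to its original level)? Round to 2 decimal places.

Original equilibrium: 20193 - 6P = 6P - 14379 gives 34572 = 12P, so P = 2881 and Q = 2907.
The new curves are Qd = 17109 - 6P (demand) and Qs = 6P - 16551 (supply).
Setting them equal: 17109 - 6P = 6P - 16551 → 33660 = 12P, so P = 2805 and Q = 279.
%ΔP = (2805 − 2881) / 2881 × 100 = -2.64%.

-2.64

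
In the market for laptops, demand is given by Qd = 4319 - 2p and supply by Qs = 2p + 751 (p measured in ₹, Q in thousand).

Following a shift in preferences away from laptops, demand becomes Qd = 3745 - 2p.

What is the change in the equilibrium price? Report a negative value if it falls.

Initially, 4319 - 2p = 2p + 751, so 3568 = 4p and p = 892, Q = 2535.
The new curves are Qd = 3745 - 2p (demand) and Qs = 2p + 751 (supply).
New equilibrium: 3745 - 2p = 2p + 751 ⇒ 2994 = 4p ⇒ p = 748.5, Q = 2248.
Δp = 748.5 − 892 = -143.5.

-143.5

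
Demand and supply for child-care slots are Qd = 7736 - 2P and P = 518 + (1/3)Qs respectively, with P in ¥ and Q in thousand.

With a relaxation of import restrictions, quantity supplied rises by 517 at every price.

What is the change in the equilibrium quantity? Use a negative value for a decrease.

Solve the original market: 7736 - 2P = 3P - 1554, hence P = 1858 and Q = 4020.
The shock moves the curves to Qd = 7736 - 2P and Qs = 3P - 1037.
Clearing the new market: 7736 - 2P = 3P - 1037, so P = 1754.6 and Q = 4226.8.
ΔQ = 4226.8 − 4020 = +206.8.

+206.8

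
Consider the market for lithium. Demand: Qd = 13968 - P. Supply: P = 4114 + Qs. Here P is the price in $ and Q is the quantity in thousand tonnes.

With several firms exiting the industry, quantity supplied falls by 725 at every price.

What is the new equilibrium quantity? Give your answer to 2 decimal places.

4564.50

Original equilibrium: 13968 - P = P - 4114 gives 18082 = 2P, so P = 9041 and Q = 4927.
With the change applied: demand Qd = 13968 - P, supply Qs = P - 4839.
New equilibrium: 13968 - P = P - 4839 ⇒ 18807 = 2P ⇒ P = 9403.5, Q = 4564.5.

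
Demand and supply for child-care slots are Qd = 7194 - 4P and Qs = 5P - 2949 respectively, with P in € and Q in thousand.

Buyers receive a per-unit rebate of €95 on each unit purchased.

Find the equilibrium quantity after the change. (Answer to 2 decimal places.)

Solve the original market: 7194 - 4P = 5P - 2949, hence P = 1127 and Q = 2686.
Since buyers' out-of-pocket price is the market price minus the rebate, the effective demand curve becomes Qd = 7574 - 4P.
Clearing the new market: 7574 - 4P = 5P - 2949, so P = 10523/9 ≈ 1169.2222 and Q = 26074/9 ≈ 2897.1111.

2897.11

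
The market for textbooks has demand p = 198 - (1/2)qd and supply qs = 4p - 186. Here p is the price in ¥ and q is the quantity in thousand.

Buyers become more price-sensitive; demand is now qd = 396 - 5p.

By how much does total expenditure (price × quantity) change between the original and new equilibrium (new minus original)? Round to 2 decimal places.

-14894.89

Solve the original market: 396 - 2p = 4p - 186, hence p = 97 and q = 202.
The new curves are qd = 396 - 5p (demand) and qs = 4p - 186 (supply).
Clearing the new market: 396 - 5p = 4p - 186, so p = 194/3 ≈ 64.6667 and q = 218/3 ≈ 72.6667.
Expenditure moves from 97×202 = 19594 to 64.6667×72.6667 = 4699.1111; change = -14894.89.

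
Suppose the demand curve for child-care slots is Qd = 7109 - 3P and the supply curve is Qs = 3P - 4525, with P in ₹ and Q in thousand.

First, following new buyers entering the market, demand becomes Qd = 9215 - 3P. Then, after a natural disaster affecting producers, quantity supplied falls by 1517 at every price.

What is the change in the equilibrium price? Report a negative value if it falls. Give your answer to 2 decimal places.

Solve the original market: 7109 - 3P = 3P - 4525, hence P = 1939 and Q = 1292.
After the shift, demand is Qd = 9215 - 3P and supply is Qs = 3P - 6042.
Clearing the new market: 9215 - 3P = 3P - 6042, so P = 15257/6 ≈ 2542.8333 and Q = 1586.5.
ΔP = 2542.8333 − 1939 = +603.83.

+603.83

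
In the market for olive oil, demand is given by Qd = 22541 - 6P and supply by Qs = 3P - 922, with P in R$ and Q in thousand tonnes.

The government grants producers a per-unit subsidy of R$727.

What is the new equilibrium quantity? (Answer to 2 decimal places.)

Solve the original market: 22541 - 6P = 3P - 922, hence P = 2607 and Q = 6899.
Since sellers receive the price plus the subsidy, the effective supply curve becomes Qs = 3P + 1259.
Clearing the new market: 22541 - 6P = 3P + 1259, so P = 7094/3 ≈ 2364.6667 and Q = 8353.

8353.00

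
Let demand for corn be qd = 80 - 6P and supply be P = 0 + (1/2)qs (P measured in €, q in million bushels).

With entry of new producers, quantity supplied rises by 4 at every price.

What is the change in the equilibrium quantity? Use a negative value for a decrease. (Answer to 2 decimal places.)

+3.00

Original equilibrium: 80 - 6P = 2P gives 80 = 8P, so P = 10 and q = 20.
With the change applied: demand qd = 80 - 6P, supply qs = 2P + 4.
New equilibrium: 80 - 6P = 2P + 4 ⇒ 76 = 8P ⇒ P = 9.5, q = 23.
Δq = 23 − 20 = +3.00.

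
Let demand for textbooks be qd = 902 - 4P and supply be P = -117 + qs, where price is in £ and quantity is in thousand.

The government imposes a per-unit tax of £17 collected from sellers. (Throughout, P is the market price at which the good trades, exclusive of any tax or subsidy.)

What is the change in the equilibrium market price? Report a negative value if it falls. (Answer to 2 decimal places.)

Initially, 902 - 4P = P + 117, so 785 = 5P and P = 157, q = 274.
Since sellers keep the price net of the tax, the effective supply curve becomes qs = P + 100.
Clearing the new market: 902 - 4P = P + 100, so P = 160.4 and q = 260.4.
ΔP = 160.4 − 157 = +3.40.

+3.40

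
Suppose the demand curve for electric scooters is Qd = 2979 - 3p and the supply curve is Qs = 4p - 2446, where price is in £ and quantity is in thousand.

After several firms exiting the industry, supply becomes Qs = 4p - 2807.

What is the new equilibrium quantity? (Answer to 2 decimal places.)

499.29

Initially, 2979 - 3p = 4p - 2446, so 5425 = 7p and p = 775, Q = 654.
The shock moves the curves to Qd = 2979 - 3p and Qs = 4p - 2807.
New equilibrium: 2979 - 3p = 4p - 2807 ⇒ 5786 = 7p ⇒ p = 5786/7 ≈ 826.5714, Q = 3495/7 ≈ 499.2857.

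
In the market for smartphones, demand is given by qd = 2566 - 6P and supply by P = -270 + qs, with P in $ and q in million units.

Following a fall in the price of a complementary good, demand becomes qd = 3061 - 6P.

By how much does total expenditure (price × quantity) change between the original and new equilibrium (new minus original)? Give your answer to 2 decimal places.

Before the shock: 2566 - 6P = P + 270 ⇒ 2296 = 7P ⇒ P = 328, q = 598.
With the change applied: demand qd = 3061 - 6P, supply qs = P + 270.
New equilibrium: 3061 - 6P = P + 270 ⇒ 2791 = 7P ⇒ P = 2791/7 ≈ 398.7143, q = 4681/7 ≈ 668.7143.
Expenditure moves from 328×598 = 196144 to 398.7143×668.7143 = 266625.9388; change = +70481.94.

+70481.94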